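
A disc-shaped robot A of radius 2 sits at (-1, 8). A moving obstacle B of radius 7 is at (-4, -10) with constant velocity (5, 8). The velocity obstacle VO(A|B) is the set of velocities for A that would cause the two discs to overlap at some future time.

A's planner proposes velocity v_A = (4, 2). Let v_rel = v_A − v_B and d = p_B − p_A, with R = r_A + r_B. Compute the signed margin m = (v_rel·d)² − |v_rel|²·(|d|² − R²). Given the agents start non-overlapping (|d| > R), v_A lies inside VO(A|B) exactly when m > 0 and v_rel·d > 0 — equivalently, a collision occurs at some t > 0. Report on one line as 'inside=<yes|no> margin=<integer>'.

d = (-3, -18),  |d|² = 333;  R = 2+7 = 9,  c = 333−9² = 252
v_rel = (-1, -6),  |v_rel|² = 37;  v_rel·d = (-1)·(-3) + (-6)·(-18) = 111
37·t² − 222·t + 252 = 0  ⇒  m = 111² − 37·252 = 2997
m = 2997 > 0,  v_rel·d = 111 > 0  ⇒  inside

inside=yes margin=2997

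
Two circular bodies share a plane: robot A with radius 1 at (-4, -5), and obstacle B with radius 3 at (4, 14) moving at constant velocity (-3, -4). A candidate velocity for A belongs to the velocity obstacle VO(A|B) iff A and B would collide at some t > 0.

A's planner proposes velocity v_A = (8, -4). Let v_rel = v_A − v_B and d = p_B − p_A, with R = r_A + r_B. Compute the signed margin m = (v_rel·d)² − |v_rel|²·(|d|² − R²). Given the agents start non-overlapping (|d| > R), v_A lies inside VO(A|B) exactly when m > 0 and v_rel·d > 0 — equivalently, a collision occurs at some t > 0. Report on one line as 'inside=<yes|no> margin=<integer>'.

d = (8, 19),  |d|² = 425;  R = 1+3 = 4,  c = 425−4² = 409
v_rel = (11, 0),  |v_rel|² = 121;  v_rel·d = (11)·(8) + (0)·(19) = 88
121·t² − 176·t + 409 = 0  ⇒  m = 88² − 121·409 = -41745
m = -41745 < 0,  v_rel·d = 88 > 0  ⇒  outside

inside=no margin=-41745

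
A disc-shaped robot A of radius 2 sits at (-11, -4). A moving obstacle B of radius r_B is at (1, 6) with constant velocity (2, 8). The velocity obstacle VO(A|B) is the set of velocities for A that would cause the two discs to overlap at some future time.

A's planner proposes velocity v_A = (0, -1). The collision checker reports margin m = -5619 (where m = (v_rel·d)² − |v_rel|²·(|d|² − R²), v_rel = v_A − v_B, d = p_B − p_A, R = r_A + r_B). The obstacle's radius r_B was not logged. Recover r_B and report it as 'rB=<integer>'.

m = -5619
d = (12, 10);  v_rel = (-2, -9),  |v_rel|² = 85
v_rel×d = (-2)·(10) − (-9)·(12) = 88
since m = R²·85 − 88²:  R² = (7744 + -5619) / 85 = 25
R = √25 = 5  ⇒  r_B = 5 − 2 = 3

rB=3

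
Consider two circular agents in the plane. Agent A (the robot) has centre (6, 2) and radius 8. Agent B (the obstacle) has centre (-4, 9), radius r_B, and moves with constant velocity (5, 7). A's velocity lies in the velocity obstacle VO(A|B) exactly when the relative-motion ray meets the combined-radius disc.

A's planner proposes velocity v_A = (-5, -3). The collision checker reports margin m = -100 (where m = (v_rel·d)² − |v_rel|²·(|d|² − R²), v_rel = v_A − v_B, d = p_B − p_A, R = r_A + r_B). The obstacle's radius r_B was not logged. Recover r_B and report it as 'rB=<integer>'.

m = -100
d = (-10, 7);  v_rel = (-10, -10),  |v_rel|² = 200
v_rel×d = (-10)·(7) − (-10)·(-10) = -170
since m = R²·200 − (-170)²:  R² = (28900 + -100) / 200 = 144
R = √144 = 12  ⇒  r_B = 12 − 8 = 4

rB=4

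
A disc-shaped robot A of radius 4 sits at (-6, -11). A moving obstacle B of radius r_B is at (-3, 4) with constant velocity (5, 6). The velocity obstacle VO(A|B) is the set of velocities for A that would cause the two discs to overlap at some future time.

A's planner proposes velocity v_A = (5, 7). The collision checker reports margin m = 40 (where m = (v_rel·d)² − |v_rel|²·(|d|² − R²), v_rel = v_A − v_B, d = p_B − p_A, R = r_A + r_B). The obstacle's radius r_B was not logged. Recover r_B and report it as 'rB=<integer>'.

m = 40
d = (3, 15);  v_rel = (0, 1),  |v_rel|² = 1
v_rel×d = (0)·(15) − (1)·(3) = -3
since m = R²·1 − (-3)²:  R² = (9 + 40) / 1 = 49
R = √49 = 7  ⇒  r_B = 7 − 4 = 3

rB=3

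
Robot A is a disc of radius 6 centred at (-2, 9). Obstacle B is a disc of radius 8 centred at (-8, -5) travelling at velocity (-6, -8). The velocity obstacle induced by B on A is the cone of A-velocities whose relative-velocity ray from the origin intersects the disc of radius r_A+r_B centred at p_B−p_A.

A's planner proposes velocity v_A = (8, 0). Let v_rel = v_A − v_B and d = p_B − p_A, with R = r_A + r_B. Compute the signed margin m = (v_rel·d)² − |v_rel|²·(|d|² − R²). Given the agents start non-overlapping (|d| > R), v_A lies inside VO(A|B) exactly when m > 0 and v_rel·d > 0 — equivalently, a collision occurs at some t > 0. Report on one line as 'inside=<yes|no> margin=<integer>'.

d = (-6, -14),  |d|² = 232;  R = 6+8 = 14,  c = 232−14² = 36
v_rel = (14, 8),  |v_rel|² = 260;  v_rel·d = (14)·(-6) + (8)·(-14) = -196
260·t² + 392·t + 36 = 0  ⇒  m = (-196)² − 260·36 = 29056
m = 29056 > 0,  v_rel·d = -196 < 0  ⇒  outside

inside=no margin=29056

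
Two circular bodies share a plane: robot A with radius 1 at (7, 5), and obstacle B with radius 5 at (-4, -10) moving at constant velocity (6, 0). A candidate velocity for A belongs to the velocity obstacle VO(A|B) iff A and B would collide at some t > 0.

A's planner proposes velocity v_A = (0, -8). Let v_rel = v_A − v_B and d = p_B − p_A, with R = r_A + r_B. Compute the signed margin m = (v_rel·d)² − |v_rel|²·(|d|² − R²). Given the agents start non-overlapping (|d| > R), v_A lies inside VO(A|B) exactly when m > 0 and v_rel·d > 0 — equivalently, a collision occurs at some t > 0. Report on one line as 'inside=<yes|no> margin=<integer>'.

d = (-11, -15),  |d|² = 346;  R = 1+5 = 6,  c = 346−6² = 310
v_rel = (-6, -8),  |v_rel|² = 100;  v_rel·d = (-6)·(-11) + (-8)·(-15) = 186
100·t² − 372·t + 310 = 0  ⇒  m = 186² − 100·310 = 3596
m = 3596 > 0,  v_rel·d = 186 > 0  ⇒  inside

inside=yes margin=3596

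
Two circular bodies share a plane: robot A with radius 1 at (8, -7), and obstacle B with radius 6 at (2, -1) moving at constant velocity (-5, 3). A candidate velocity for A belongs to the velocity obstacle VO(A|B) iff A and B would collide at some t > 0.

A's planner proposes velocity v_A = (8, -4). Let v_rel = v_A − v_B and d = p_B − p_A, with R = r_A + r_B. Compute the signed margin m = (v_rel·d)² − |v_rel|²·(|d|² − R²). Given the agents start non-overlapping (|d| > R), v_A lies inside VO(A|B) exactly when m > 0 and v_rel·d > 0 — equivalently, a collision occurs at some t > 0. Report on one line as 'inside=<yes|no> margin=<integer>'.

d = (-6, 6),  |d|² = 72;  R = 1+6 = 7,  c = 72−7² = 23
v_rel = (13, -7),  |v_rel|² = 218;  v_rel·d = (13)·(-6) + (-7)·(6) = -120
218·t² + 240·t + 23 = 0  ⇒  m = (-120)² − 218·23 = 9386
m = 9386 > 0,  v_rel·d = -120 < 0  ⇒  outside

inside=no margin=9386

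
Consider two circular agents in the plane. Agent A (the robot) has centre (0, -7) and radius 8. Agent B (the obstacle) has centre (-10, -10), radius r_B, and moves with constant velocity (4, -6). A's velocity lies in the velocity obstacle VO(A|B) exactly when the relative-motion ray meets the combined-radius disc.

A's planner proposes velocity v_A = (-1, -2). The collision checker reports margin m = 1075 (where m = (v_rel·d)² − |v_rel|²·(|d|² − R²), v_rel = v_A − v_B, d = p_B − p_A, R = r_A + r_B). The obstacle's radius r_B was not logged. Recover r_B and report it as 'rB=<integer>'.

m = 1075
d = (-10, -3);  v_rel = (-5, 4),  |v_rel|² = 41
v_rel×d = (-5)·(-3) − (4)·(-10) = 55
since m = R²·41 − 55²:  R² = (3025 + 1075) / 41 = 100
R = √100 = 10  ⇒  r_B = 10 − 8 = 2

rB=2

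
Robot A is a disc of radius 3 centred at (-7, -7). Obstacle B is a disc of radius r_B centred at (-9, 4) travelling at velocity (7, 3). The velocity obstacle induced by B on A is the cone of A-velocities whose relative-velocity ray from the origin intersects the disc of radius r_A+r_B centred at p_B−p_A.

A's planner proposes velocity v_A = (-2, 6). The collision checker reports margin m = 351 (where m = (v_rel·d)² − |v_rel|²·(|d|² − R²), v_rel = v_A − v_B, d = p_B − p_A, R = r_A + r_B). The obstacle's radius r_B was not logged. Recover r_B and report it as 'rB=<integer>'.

m = 351
d = (-2, 11);  v_rel = (-9, 3),  |v_rel|² = 90
v_rel×d = (-9)·(11) − (3)·(-2) = -93
since m = R²·90 − (-93)²:  R² = (8649 + 351) / 90 = 100
R = √100 = 10  ⇒  r_B = 10 − 3 = 7

rB=7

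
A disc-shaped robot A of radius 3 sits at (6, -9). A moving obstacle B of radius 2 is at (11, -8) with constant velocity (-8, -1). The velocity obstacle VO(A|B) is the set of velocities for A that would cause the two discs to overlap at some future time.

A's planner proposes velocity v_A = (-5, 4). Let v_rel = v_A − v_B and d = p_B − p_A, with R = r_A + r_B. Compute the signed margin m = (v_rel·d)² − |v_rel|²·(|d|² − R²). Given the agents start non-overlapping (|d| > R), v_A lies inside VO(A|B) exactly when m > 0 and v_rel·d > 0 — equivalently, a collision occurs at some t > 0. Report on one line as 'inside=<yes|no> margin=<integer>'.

d = (5, 1),  |d|² = 26;  R = 3+2 = 5,  c = 26−5² = 1
v_rel = (3, 5),  |v_rel|² = 34;  v_rel·d = (3)·(5) + (5)·(1) = 20
34·t² − 40·t + 1 = 0  ⇒  m = 20² − 34·1 = 366
m = 366 > 0,  v_rel·d = 20 > 0  ⇒  inside

inside=yes margin=366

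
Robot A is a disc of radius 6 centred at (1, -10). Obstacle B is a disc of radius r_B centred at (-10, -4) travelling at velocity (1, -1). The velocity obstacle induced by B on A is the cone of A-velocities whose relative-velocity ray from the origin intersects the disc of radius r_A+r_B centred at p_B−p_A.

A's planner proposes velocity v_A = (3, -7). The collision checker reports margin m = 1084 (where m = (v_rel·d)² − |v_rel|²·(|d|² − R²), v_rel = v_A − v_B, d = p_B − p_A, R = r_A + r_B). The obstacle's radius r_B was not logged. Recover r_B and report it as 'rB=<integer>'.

m = 1084
d = (-11, 6);  v_rel = (2, -6),  |v_rel|² = 40
v_rel×d = (2)·(6) − (-6)·(-11) = -54
since m = R²·40 − (-54)²:  R² = (2916 + 1084) / 40 = 100
R = √100 = 10  ⇒  r_B = 10 − 6 = 4

rB=4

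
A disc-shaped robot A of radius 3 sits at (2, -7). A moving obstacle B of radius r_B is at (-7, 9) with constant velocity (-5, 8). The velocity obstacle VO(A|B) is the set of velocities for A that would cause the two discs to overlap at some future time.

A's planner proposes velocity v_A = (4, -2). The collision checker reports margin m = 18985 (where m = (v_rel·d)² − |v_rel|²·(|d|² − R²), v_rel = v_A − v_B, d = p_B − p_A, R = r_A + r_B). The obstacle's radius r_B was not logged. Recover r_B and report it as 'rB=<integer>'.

m = 18985
d = (-9, 16);  v_rel = (9, -10),  |v_rel|² = 181
v_rel×d = (9)·(16) − (-10)·(-9) = 54
since m = R²·181 − 54²:  R² = (2916 + 18985) / 181 = 121
R = √121 = 11  ⇒  r_B = 11 − 3 = 8

rB=8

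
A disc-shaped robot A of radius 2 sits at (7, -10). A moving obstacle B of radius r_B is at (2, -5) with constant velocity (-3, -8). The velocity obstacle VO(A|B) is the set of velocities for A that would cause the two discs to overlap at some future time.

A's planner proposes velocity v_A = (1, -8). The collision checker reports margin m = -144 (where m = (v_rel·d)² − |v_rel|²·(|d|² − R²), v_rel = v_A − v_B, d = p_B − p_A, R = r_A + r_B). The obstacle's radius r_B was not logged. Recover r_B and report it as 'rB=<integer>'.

m = -144
d = (-5, 5);  v_rel = (4, 0),  |v_rel|² = 16
v_rel×d = (4)·(5) − (0)·(-5) = 20
since m = R²·16 − 20²:  R² = (400 + -144) / 16 = 16
R = √16 = 4  ⇒  r_B = 4 − 2 = 2

rB=2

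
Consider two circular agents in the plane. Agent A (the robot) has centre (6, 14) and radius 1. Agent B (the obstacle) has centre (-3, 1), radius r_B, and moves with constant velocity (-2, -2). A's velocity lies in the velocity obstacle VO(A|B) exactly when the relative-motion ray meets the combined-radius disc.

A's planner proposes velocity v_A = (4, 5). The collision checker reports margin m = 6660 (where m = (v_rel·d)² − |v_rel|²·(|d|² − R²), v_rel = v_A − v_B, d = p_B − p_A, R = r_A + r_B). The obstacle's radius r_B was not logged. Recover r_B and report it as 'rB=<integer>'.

m = 6660
d = (-9, -13);  v_rel = (6, 7),  |v_rel|² = 85
v_rel×d = (6)·(-13) − (7)·(-9) = -15
since m = R²·85 − (-15)²:  R² = (225 + 6660) / 85 = 81
R = √81 = 9  ⇒  r_B = 9 − 1 = 8

rB=8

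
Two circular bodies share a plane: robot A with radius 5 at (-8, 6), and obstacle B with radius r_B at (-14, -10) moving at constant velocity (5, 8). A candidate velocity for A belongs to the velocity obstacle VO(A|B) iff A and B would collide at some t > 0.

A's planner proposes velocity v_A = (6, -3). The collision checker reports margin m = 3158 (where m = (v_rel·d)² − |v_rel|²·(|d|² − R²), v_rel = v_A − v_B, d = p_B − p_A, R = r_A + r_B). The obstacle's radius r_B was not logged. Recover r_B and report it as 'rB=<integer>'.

m = 3158
d = (-6, -16);  v_rel = (1, -11),  |v_rel|² = 122
v_rel×d = (1)·(-16) − (-11)·(-6) = -82
since m = R²·122 − (-82)²:  R² = (6724 + 3158) / 122 = 81
R = √81 = 9  ⇒  r_B = 9 − 5 = 4

rB=4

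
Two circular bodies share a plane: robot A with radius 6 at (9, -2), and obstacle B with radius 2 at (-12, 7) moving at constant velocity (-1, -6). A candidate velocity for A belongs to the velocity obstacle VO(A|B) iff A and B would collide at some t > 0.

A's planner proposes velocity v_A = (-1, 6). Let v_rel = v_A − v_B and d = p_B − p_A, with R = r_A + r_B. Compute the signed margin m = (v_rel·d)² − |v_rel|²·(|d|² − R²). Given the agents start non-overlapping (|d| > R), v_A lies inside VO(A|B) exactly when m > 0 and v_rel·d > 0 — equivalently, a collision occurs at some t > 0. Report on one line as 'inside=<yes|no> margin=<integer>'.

d = (-21, 9),  |d|² = 522;  R = 6+2 = 8,  c = 522−8² = 458
v_rel = (0, 12),  |v_rel|² = 144;  v_rel·d = (0)·(-21) + (12)·(9) = 108
144·t² − 216·t + 458 = 0  ⇒  m = 108² − 144·458 = -54288
m = -54288 < 0,  v_rel·d = 108 > 0  ⇒  outside

inside=no margin=-54288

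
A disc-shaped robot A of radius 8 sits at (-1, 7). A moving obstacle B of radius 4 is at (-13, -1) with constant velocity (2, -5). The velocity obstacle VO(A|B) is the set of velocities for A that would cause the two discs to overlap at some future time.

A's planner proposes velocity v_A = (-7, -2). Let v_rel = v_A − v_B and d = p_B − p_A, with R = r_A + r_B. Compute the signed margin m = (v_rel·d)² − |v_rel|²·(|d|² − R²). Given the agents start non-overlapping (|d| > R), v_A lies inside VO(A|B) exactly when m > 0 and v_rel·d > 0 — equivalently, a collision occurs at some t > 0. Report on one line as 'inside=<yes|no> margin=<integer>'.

d = (-12, -8),  |d|² = 208;  R = 8+4 = 12,  c = 208−12² = 64
v_rel = (-9, 3),  |v_rel|² = 90;  v_rel·d = (-9)·(-12) + (3)·(-8) = 84
90·t² − 168·t + 64 = 0  ⇒  m = 84² − 90·64 = 1296
m = 1296 > 0,  v_rel·d = 84 > 0  ⇒  inside

inside=yes margin=1296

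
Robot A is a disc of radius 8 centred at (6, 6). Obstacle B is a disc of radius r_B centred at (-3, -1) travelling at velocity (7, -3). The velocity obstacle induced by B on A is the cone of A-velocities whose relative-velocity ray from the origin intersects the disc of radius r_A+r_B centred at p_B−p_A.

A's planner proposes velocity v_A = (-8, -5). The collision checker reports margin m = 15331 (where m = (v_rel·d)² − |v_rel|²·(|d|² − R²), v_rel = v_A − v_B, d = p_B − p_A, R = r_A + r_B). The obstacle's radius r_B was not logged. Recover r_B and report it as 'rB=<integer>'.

m = 15331
d = (-9, -7);  v_rel = (-15, -2),  |v_rel|² = 229
v_rel×d = (-15)·(-7) − (-2)·(-9) = 87
since m = R²·229 − 87²:  R² = (7569 + 15331) / 229 = 100
R = √100 = 10  ⇒  r_B = 10 − 8 = 2

rB=2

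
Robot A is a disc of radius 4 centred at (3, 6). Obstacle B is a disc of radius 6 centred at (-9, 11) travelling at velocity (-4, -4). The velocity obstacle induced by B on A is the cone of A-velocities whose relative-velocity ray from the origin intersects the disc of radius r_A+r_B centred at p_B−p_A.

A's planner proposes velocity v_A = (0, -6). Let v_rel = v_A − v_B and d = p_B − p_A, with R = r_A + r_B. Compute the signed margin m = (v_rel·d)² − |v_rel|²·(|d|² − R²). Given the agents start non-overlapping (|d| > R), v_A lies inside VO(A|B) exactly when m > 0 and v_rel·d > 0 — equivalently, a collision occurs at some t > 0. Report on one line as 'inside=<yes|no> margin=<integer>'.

d = (-12, 5),  |d|² = 169;  R = 4+6 = 10,  c = 169−10² = 69
v_rel = (4, -2),  |v_rel|² = 20;  v_rel·d = (4)·(-12) + (-2)·(5) = -58
20·t² + 116·t + 69 = 0  ⇒  m = (-58)² − 20·69 = 1984
m = 1984 > 0,  v_rel·d = -58 < 0  ⇒  outside

inside=no margin=1984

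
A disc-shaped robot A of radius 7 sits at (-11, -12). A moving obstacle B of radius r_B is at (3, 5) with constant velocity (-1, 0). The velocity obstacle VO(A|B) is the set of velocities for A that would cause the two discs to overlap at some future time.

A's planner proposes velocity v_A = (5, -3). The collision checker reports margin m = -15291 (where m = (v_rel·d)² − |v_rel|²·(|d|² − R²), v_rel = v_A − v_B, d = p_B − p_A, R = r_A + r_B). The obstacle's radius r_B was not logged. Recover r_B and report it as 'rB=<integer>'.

m = -15291
d = (14, 17);  v_rel = (6, -3),  |v_rel|² = 45
v_rel×d = (6)·(17) − (-3)·(14) = 144
since m = R²·45 − 144²:  R² = (20736 + -15291) / 45 = 121
R = √121 = 11  ⇒  r_B = 11 − 7 = 4

rB=4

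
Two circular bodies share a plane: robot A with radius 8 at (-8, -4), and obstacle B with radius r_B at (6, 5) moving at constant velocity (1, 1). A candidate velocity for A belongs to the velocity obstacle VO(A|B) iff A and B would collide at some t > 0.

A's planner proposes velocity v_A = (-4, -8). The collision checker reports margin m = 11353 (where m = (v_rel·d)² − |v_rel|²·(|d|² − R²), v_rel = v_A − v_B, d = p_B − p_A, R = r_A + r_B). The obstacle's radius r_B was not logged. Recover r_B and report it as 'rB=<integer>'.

m = 11353
d = (14, 9);  v_rel = (-5, -9),  |v_rel|² = 106
v_rel×d = (-5)·(9) − (-9)·(14) = 81
since m = R²·106 − 81²:  R² = (6561 + 11353) / 106 = 169
R = √169 = 13  ⇒  r_B = 13 − 8 = 5

rB=5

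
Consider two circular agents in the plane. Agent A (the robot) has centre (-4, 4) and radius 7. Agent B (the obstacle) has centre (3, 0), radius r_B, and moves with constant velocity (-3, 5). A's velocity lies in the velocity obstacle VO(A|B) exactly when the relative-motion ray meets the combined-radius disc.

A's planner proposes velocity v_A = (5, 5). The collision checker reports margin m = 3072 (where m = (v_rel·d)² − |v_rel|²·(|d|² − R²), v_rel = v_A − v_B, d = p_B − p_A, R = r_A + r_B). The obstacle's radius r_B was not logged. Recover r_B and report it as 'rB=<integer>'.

m = 3072
d = (7, -4);  v_rel = (8, 0),  |v_rel|² = 64
v_rel×d = (8)·(-4) − (0)·(7) = -32
since m = R²·64 − (-32)²:  R² = (1024 + 3072) / 64 = 64
R = √64 = 8  ⇒  r_B = 8 − 7 = 1

rB=1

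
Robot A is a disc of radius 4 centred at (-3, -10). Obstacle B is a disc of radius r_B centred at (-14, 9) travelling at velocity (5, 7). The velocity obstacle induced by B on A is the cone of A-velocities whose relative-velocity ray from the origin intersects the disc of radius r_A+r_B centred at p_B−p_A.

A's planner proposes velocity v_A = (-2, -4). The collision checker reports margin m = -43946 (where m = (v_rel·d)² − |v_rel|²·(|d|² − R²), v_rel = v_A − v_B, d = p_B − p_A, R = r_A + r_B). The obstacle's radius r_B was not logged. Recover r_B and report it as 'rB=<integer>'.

m = -43946
d = (-11, 19);  v_rel = (-7, -11),  |v_rel|² = 170
v_rel×d = (-7)·(19) − (-11)·(-11) = -254
since m = R²·170 − (-254)²:  R² = (64516 + -43946) / 170 = 121
R = √121 = 11  ⇒  r_B = 11 − 4 = 7

rB=7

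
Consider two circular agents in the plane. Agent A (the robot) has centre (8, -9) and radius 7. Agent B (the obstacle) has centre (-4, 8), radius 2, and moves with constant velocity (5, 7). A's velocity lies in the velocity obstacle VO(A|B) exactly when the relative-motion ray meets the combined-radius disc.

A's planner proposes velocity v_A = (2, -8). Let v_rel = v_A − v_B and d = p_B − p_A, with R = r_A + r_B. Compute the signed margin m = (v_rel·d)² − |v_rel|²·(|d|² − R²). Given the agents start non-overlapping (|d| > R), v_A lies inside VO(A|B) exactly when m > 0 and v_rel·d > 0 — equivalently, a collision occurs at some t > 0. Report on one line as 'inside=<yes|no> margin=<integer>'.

d = (-12, 17),  |d|² = 433;  R = 7+2 = 9,  c = 433−9² = 352
v_rel = (-3, -15),  |v_rel|² = 234;  v_rel·d = (-3)·(-12) + (-15)·(17) = -219
234·t² + 438·t + 352 = 0  ⇒  m = (-219)² − 234·352 = -34407
m = -34407 < 0,  v_rel·d = -219 < 0  ⇒  outside

inside=no margin=-34407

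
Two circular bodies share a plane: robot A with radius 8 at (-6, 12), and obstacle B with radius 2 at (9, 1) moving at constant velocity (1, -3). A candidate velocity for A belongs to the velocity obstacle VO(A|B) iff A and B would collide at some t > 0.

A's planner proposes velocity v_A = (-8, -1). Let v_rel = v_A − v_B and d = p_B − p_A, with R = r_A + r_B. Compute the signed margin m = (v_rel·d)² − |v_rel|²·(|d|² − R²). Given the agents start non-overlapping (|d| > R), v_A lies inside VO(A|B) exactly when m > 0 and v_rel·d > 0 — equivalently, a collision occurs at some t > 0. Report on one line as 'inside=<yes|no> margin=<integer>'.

d = (15, -11),  |d|² = 346;  R = 8+2 = 10,  c = 346−10² = 246
v_rel = (-9, 2),  |v_rel|² = 85;  v_rel·d = (-9)·(15) + (2)·(-11) = -157
85·t² + 314·t + 246 = 0  ⇒  m = (-157)² − 85·246 = 3739
m = 3739 > 0,  v_rel·d = -157 < 0  ⇒  outside

inside=no margin=3739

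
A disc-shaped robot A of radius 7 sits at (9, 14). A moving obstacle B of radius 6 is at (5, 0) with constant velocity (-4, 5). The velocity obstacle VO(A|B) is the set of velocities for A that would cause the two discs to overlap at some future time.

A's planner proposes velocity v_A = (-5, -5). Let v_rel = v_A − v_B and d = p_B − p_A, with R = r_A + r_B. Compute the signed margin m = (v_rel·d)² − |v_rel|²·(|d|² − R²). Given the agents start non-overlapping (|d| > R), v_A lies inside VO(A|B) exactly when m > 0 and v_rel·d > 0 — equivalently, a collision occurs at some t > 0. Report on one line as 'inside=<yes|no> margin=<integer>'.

d = (-4, -14),  |d|² = 212;  R = 7+6 = 13,  c = 212−13² = 43
v_rel = (-1, -10),  |v_rel|² = 101;  v_rel·d = (-1)·(-4) + (-10)·(-14) = 144
101·t² − 288·t + 43 = 0  ⇒  m = 144² − 101·43 = 16393
m = 16393 > 0,  v_rel·d = 144 > 0  ⇒  inside

inside=yes margin=16393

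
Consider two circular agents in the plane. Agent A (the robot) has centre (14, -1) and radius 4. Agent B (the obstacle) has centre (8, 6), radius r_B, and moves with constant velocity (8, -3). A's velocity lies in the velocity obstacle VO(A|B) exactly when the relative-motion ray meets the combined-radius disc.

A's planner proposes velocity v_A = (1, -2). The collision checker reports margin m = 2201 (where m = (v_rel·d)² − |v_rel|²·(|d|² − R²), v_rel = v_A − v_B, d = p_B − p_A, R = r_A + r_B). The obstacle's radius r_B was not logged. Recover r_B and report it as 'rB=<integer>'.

m = 2201
d = (-6, 7);  v_rel = (-7, 1),  |v_rel|² = 50
v_rel×d = (-7)·(7) − (1)·(-6) = -43
since m = R²·50 − (-43)²:  R² = (1849 + 2201) / 50 = 81
R = √81 = 9  ⇒  r_B = 9 − 4 = 5

rB=5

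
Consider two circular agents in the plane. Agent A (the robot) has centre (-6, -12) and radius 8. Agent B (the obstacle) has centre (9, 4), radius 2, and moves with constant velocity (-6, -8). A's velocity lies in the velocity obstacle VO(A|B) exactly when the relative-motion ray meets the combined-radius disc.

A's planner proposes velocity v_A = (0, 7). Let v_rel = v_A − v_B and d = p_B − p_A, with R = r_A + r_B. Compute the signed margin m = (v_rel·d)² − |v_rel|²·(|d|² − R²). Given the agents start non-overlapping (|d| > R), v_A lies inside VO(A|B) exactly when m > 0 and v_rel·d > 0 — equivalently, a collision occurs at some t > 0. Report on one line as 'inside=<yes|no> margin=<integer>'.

d = (15, 16),  |d|² = 481;  R = 8+2 = 10,  c = 481−10² = 381
v_rel = (6, 15),  |v_rel|² = 261;  v_rel·d = (6)·(15) + (15)·(16) = 330
261·t² − 660·t + 381 = 0  ⇒  m = 330² − 261·381 = 9459
m = 9459 > 0,  v_rel·d = 330 > 0  ⇒  inside

inside=yes margin=9459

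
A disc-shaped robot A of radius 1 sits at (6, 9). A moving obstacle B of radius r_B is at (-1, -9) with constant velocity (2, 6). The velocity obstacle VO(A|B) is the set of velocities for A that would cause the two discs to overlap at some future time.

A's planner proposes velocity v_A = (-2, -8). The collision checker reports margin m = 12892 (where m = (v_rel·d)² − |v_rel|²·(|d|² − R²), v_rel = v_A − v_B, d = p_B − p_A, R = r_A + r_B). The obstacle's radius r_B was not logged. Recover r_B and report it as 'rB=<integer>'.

m = 12892
d = (-7, -18);  v_rel = (-4, -14),  |v_rel|² = 212
v_rel×d = (-4)·(-18) − (-14)·(-7) = -26
since m = R²·212 − (-26)²:  R² = (676 + 12892) / 212 = 64
R = √64 = 8  ⇒  r_B = 8 − 1 = 7

rB=7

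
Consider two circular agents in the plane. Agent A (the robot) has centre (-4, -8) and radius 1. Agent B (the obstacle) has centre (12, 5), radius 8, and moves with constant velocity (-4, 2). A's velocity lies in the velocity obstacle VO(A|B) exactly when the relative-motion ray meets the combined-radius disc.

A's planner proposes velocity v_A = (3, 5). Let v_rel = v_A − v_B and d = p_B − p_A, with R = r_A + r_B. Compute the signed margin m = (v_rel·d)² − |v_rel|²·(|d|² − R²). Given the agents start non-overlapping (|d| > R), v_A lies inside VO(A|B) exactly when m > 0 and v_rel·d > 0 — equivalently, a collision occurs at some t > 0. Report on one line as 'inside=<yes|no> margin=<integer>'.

d = (16, 13),  |d|² = 425;  R = 1+8 = 9,  c = 425−9² = 344
v_rel = (7, 3),  |v_rel|² = 58;  v_rel·d = (7)·(16) + (3)·(13) = 151
58·t² − 302·t + 344 = 0  ⇒  m = 151² − 58·344 = 2849
m = 2849 > 0,  v_rel·d = 151 > 0  ⇒  inside

inside=yes margin=2849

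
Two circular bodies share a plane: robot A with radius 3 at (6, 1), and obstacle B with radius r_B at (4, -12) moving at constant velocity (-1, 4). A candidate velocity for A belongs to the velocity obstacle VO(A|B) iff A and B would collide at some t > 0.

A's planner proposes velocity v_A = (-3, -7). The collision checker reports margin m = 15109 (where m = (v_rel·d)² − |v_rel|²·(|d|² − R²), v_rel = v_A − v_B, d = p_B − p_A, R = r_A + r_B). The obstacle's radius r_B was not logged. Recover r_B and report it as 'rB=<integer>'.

m = 15109
d = (-2, -13);  v_rel = (-2, -11),  |v_rel|² = 125
v_rel×d = (-2)·(-13) − (-11)·(-2) = 4
since m = R²·125 − 4²:  R² = (16 + 15109) / 125 = 121
R = √121 = 11  ⇒  r_B = 11 − 3 = 8

rB=8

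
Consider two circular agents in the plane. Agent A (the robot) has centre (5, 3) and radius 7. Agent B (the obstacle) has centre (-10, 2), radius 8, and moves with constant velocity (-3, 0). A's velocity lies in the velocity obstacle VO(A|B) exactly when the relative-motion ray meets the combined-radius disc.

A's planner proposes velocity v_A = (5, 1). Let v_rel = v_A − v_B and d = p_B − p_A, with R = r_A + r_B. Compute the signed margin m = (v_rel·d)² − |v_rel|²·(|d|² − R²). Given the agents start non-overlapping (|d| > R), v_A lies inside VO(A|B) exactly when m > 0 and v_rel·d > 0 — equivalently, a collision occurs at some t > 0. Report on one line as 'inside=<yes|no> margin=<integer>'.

d = (-15, -1),  |d|² = 226;  R = 7+8 = 15,  c = 226−15² = 1
v_rel = (8, 1),  |v_rel|² = 65;  v_rel·d = (8)·(-15) + (1)·(-1) = -121
65·t² + 242·t + 1 = 0  ⇒  m = (-121)² − 65·1 = 14576
m = 14576 > 0,  v_rel·d = -121 < 0  ⇒  outside

inside=no margin=14576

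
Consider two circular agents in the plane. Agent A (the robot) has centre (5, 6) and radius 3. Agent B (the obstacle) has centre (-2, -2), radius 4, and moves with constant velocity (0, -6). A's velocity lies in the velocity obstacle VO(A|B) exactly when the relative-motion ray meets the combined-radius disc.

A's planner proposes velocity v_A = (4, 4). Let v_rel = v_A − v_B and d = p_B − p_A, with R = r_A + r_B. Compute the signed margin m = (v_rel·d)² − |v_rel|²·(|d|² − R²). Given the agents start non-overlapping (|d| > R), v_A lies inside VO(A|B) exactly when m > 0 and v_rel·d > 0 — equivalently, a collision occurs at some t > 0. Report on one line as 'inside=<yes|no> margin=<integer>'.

d = (-7, -8),  |d|² = 113;  R = 3+4 = 7,  c = 113−7² = 64
v_rel = (4, 10),  |v_rel|² = 116;  v_rel·d = (4)·(-7) + (10)·(-8) = -108
116·t² + 216·t + 64 = 0  ⇒  m = (-108)² − 116·64 = 4240
m = 4240 > 0,  v_rel·d = -108 < 0  ⇒  outside

inside=no margin=4240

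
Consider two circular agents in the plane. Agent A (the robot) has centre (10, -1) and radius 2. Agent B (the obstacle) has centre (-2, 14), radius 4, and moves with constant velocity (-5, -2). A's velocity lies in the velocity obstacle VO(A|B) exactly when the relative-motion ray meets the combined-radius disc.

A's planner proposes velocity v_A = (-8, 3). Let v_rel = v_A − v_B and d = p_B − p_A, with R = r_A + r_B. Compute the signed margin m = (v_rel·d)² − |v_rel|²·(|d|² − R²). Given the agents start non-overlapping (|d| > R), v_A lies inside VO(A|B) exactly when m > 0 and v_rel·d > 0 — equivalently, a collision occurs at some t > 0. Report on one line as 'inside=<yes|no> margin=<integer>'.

d = (-12, 15),  |d|² = 369;  R = 2+4 = 6,  c = 369−6² = 333
v_rel = (-3, 5),  |v_rel|² = 34;  v_rel·d = (-3)·(-12) + (5)·(15) = 111
34·t² − 222·t + 333 = 0  ⇒  m = 111² − 34·333 = 999
m = 999 > 0,  v_rel·d = 111 > 0  ⇒  inside

inside=yes margin=999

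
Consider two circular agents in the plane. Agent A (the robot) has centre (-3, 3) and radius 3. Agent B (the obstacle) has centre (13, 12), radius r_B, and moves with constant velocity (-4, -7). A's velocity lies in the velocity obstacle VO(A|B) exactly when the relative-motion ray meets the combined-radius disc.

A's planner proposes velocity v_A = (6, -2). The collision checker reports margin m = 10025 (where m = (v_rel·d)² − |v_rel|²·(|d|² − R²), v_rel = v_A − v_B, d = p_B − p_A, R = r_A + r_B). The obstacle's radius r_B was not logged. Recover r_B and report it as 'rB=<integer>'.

m = 10025
d = (16, 9);  v_rel = (10, 5),  |v_rel|² = 125
v_rel×d = (10)·(9) − (5)·(16) = 10
since m = R²·125 − 10²:  R² = (100 + 10025) / 125 = 81
R = √81 = 9  ⇒  r_B = 9 − 3 = 6

rB=6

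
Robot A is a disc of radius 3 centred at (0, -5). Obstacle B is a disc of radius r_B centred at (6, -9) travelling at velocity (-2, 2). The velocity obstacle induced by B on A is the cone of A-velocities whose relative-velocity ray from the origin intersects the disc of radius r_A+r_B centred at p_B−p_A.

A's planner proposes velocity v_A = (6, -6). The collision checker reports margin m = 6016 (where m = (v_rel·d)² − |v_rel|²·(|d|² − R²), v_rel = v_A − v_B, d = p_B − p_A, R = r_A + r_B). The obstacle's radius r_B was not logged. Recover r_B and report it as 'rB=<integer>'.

m = 6016
d = (6, -4);  v_rel = (8, -8),  |v_rel|² = 128
v_rel×d = (8)·(-4) − (-8)·(6) = 16
since m = R²·128 − 16²:  R² = (256 + 6016) / 128 = 49
R = √49 = 7  ⇒  r_B = 7 − 3 = 4

rB=4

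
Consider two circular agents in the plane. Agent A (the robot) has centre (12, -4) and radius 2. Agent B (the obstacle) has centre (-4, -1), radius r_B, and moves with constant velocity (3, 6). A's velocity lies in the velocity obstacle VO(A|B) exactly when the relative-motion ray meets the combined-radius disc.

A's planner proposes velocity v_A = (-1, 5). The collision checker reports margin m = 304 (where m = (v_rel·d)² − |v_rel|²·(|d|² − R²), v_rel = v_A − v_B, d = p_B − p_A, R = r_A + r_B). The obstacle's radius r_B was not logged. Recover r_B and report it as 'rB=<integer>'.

m = 304
d = (-16, 3);  v_rel = (-4, -1),  |v_rel|² = 17
v_rel×d = (-4)·(3) − (-1)·(-16) = -28
since m = R²·17 − (-28)²:  R² = (784 + 304) / 17 = 64
R = √64 = 8  ⇒  r_B = 8 − 2 = 6

rB=6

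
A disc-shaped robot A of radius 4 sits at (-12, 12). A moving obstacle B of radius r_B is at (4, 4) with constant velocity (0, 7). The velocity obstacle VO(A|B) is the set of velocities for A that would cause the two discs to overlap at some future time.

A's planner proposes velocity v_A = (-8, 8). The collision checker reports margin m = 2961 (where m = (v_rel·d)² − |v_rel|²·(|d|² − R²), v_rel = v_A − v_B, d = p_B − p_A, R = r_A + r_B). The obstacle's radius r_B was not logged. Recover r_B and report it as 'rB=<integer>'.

m = 2961
d = (16, -8);  v_rel = (-8, 1),  |v_rel|² = 65
v_rel×d = (-8)·(-8) − (1)·(16) = 48
since m = R²·65 − 48²:  R² = (2304 + 2961) / 65 = 81
R = √81 = 9  ⇒  r_B = 9 − 4 = 5

rB=5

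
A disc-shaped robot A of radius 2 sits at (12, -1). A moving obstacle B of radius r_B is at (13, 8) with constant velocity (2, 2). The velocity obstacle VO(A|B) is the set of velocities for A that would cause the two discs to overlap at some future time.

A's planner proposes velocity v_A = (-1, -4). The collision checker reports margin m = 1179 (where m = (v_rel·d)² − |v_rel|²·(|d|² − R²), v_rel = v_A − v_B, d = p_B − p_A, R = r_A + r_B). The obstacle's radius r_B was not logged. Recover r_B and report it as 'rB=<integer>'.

m = 1179
d = (1, 9);  v_rel = (-3, -6),  |v_rel|² = 45
v_rel×d = (-3)·(9) − (-6)·(1) = -21
since m = R²·45 − (-21)²:  R² = (441 + 1179) / 45 = 36
R = √36 = 6  ⇒  r_B = 6 − 2 = 4

rB=4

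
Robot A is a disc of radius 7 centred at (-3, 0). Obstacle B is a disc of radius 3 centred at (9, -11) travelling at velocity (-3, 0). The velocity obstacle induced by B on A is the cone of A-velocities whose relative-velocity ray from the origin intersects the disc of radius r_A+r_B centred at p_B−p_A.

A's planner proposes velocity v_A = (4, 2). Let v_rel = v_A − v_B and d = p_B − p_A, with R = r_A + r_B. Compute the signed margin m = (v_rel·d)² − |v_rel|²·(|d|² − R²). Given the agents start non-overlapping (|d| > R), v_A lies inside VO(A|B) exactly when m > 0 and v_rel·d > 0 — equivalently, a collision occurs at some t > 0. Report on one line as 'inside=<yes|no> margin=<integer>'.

d = (12, -11),  |d|² = 265;  R = 7+3 = 10,  c = 265−10² = 165
v_rel = (7, 2),  |v_rel|² = 53;  v_rel·d = (7)·(12) + (2)·(-11) = 62
53·t² − 124·t + 165 = 0  ⇒  m = 62² − 53·165 = -4901
m = -4901 < 0,  v_rel·d = 62 > 0  ⇒  outside

inside=no margin=-4901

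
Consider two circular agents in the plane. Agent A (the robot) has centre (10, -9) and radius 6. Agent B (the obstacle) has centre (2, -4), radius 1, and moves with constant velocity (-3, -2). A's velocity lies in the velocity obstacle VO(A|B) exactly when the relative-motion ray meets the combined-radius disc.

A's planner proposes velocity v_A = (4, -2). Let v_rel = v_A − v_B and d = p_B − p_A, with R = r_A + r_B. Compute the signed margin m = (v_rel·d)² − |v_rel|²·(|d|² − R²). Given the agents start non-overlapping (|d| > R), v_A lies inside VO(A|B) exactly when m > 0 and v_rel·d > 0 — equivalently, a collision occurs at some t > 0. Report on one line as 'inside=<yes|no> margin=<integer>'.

d = (-8, 5),  |d|² = 89;  R = 6+1 = 7,  c = 89−7² = 40
v_rel = (7, 0),  |v_rel|² = 49;  v_rel·d = (7)·(-8) + (0)·(5) = -56
49·t² + 112·t + 40 = 0  ⇒  m = (-56)² − 49·40 = 1176
m = 1176 > 0,  v_rel·d = -56 < 0  ⇒  outside

inside=no margin=1176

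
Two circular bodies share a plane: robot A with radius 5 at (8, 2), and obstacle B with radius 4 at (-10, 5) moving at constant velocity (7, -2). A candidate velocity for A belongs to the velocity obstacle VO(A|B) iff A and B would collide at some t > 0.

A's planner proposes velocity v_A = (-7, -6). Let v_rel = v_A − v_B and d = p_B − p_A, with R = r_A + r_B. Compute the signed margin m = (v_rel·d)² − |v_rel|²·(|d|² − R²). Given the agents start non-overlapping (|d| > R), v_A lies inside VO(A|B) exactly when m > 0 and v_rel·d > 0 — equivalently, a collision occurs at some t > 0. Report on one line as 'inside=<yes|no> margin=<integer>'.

d = (-18, 3),  |d|² = 333;  R = 5+4 = 9,  c = 333−9² = 252
v_rel = (-14, -4),  |v_rel|² = 212;  v_rel·d = (-14)·(-18) + (-4)·(3) = 240
212·t² − 480·t + 252 = 0  ⇒  m = 240² − 212·252 = 4176
m = 4176 > 0,  v_rel·d = 240 > 0  ⇒  inside

inside=yes margin=4176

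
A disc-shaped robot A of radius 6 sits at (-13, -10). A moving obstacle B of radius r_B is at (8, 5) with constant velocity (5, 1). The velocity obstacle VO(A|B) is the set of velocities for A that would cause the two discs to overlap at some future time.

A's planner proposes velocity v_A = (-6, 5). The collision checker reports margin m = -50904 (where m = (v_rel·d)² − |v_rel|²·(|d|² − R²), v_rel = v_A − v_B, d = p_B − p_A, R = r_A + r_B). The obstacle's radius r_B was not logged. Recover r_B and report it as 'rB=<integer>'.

m = -50904
d = (21, 15);  v_rel = (-11, 4),  |v_rel|² = 137
v_rel×d = (-11)·(15) − (4)·(21) = -249
since m = R²·137 − (-249)²:  R² = (62001 + -50904) / 137 = 81
R = √81 = 9  ⇒  r_B = 9 − 6 = 3

rB=3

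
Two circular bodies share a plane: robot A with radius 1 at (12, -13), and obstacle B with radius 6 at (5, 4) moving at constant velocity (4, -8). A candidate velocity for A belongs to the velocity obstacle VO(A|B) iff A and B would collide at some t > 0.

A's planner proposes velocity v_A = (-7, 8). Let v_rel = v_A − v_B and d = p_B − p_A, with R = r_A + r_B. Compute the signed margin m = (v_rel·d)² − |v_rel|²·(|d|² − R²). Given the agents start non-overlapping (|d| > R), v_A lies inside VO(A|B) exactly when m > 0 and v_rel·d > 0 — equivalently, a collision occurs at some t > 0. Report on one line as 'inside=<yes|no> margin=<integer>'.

d = (-7, 17),  |d|² = 338;  R = 1+6 = 7,  c = 338−7² = 289
v_rel = (-11, 16),  |v_rel|² = 377;  v_rel·d = (-11)·(-7) + (16)·(17) = 349
377·t² − 698·t + 289 = 0  ⇒  m = 349² − 377·289 = 12848
m = 12848 > 0,  v_rel·d = 349 > 0  ⇒  inside

inside=yes margin=12848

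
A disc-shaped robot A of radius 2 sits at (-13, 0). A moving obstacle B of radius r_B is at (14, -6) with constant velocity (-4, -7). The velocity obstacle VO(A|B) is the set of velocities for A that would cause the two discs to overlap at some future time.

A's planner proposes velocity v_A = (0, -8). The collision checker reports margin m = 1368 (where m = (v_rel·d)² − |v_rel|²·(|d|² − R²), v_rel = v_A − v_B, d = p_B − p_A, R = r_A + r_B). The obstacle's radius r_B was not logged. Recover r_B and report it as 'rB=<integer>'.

m = 1368
d = (27, -6);  v_rel = (4, -1),  |v_rel|² = 17
v_rel×d = (4)·(-6) − (-1)·(27) = 3
since m = R²·17 − 3²:  R² = (9 + 1368) / 17 = 81
R = √81 = 9  ⇒  r_B = 9 − 2 = 7

rB=7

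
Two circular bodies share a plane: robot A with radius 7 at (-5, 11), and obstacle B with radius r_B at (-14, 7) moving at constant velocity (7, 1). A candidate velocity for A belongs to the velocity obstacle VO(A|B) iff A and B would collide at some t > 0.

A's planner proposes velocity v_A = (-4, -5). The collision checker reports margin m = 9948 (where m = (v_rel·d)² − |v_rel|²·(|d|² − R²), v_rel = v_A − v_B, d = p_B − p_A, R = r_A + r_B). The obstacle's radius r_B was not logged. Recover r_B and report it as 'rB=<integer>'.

m = 9948
d = (-9, -4);  v_rel = (-11, -6),  |v_rel|² = 157
v_rel×d = (-11)·(-4) − (-6)·(-9) = -10
since m = R²·157 − (-10)²:  R² = (100 + 9948) / 157 = 64
R = √64 = 8  ⇒  r_B = 8 − 7 = 1

rB=1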